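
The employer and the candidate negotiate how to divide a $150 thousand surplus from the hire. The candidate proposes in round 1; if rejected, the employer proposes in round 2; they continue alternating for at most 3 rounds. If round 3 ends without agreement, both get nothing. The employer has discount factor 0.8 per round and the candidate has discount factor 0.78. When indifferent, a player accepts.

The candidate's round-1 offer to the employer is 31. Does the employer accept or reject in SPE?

Round 3 (the candidate proposes): rejection yields 0 for the employer; the candidate offers 0 and keeps 150.
Round 2 (the employer proposes): the candidate can get 150 next round, worth 0.78 × 150 = 117 now; the employer offers that and keeps 33.
So by rejecting in round 1, the employer gets 33 next round, worth 0.8 × 33 = 26.4 now.
Offer 31 ≥ 26.4, so the employer accepts.

Accept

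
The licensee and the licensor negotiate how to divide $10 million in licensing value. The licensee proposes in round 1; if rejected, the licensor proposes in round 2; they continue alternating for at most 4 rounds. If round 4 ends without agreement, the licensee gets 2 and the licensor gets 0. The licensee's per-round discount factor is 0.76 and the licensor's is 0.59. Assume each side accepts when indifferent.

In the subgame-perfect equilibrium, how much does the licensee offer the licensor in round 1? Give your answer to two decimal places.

3.53

Round 4 (the licensor proposes): the licensee gets 2 if talks fail, so the licensor offers 2 and keeps 8.
Round 3 (the licensee proposes): the licensor can get 8 next round, worth 0.59 × 8 = 4.72 now; the licensee offers that and keeps 5.28.
Round 2 (the licensor proposes): the licensee can get 5.28 next round, worth 0.76 × 5.28 = 4.0128 now, so the licensor offers 4.0128, keeping 5.9872.
Round 1 (the licensee proposes): the licensor can get 5.9872 next round, worth 0.59 × 5.9872 = 3.532448 now. The licensee offers 3.532448 and keeps 10 − 3.532448 = 6.467552.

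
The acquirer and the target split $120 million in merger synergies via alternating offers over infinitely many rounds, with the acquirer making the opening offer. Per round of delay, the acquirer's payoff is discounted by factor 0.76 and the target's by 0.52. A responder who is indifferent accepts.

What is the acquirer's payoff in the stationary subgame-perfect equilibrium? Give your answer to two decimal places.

95.24

In a stationary SPE each proposer offers the other exactly their discounted continuation value.
If the acquirer keeps x when proposing and the target keeps y when proposing, then x = 120 − 0.52y and y = 120 − 0.76x.
Solving: x = 120(1 − 0.52) / (1 − 0.76·0.52) = 57.6 / 0.6048 ≈ 95.2381.
The target gets 120 − 95.2381 ≈ 24.7619.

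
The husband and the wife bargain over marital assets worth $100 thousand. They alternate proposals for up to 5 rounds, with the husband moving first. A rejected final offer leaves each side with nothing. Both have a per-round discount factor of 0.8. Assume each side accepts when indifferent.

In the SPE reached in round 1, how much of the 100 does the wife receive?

26.24

Round 5 (the husband proposes): the wife will accept anything ≥ 0, so the husband offers 0 and keeps 100.
Round 4 (the wife proposes): the husband can get 100 next round, worth 0.8 × 100 = 80 now. The wife offers 80 and keeps 100 − 80 = 20.
Round 3 (the husband proposes): the wife can get 20 next round, worth 0.8 × 20 = 16 now, so the husband offers 16, keeping 84.
Round 2 (the wife proposes): the husband can get 84 next round, worth 0.8 × 84 = 67.2 now. The wife offers 67.2 and keeps 100 − 67.2 = 32.8.
Round 1 (the husband proposes): the wife can get 32.8 next round, worth 0.8 × 32.8 = 26.24 now. The husband offers 26.24 and keeps 100 − 26.24 = 73.76.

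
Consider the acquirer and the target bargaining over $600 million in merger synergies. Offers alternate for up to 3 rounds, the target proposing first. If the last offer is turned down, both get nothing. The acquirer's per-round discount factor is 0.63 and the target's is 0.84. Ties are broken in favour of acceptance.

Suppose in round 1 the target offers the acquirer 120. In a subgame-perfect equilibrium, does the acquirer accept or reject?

Accept

Round 3 (the target proposes): the acquirer will accept anything ≥ 0, so the target offers 0 and keeps 600.
Round 2 (the acquirer proposes): the target can get 600 next round, worth 0.84 × 600 = 504 now, so the acquirer offers 504, keeping 96.
So by rejecting in round 1, the acquirer gets 96 next round, worth 0.63 × 96 = 60.48 now.
Offer 120 ≥ 60.48, so the acquirer accepts.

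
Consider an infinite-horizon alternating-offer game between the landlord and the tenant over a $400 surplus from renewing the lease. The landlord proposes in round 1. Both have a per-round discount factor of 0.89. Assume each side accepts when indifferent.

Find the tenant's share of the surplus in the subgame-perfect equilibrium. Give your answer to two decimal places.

In a stationary SPE each proposer offers the other exactly their discounted continuation value.
If the landlord keeps x when proposing and the tenant keeps y when proposing, then x = 400 − 0.89y and y = 400 − 0.89x.
Solving: x = 400(1 − 0.89) / (1 − 0.89·0.89) = 44 / 0.2079 ≈ 211.6402.
The tenant gets 400 − 211.6402 ≈ 188.3598.

188.36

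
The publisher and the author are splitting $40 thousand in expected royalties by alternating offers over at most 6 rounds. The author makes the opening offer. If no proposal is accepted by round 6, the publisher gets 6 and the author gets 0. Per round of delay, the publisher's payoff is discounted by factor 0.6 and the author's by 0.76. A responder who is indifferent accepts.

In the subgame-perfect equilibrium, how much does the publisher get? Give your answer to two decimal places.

Work backward from the last round.
Round 6 (the publisher proposes): the author will accept anything ≥ 0, so the publisher offers 0 and keeps 40.
Round 5 (the author proposes): the publisher can get 40 next round, worth 0.6 × 40 = 24 now, so the author offers 24, keeping 16.
Round 4 (the publisher proposes): the author can get 16 next round, worth 0.76 × 16 = 12.16 now. The publisher offers 12.16 and keeps 40 − 12.16 = 27.84.
Round 3 (the author proposes): the publisher can get 27.84 next round, worth 0.6 × 27.84 = 16.704 now, so the author offers 16.704, keeping 23.296.
Round 2 (the publisher proposes): the author can get 23.296 next round, worth 0.76 × 23.296 = 17.70496 now; the publisher offers that and keeps 22.29504.
Round 1 (the author proposes): the publisher can get 22.29504 next round, worth 0.6 × 22.29504 = 13.377024 now, so the author offers 13.377024, keeping 26.622976.

13.38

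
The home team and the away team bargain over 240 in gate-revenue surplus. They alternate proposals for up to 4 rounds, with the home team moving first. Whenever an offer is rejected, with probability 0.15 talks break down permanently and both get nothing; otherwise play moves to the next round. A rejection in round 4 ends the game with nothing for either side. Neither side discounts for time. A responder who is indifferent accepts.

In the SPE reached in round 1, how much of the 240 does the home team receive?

62.01

Round 4 (the away team proposes): rejection yields 0 for the home team; the away team offers 0 and keeps 240.
Round 3 (the home team proposes): rejecting gives the away team an expected 0.85 × 240 = 204. The home team offers 204 and keeps 240 − 204 = 36.
Round 2 (the away team proposes): rejecting gives the home team an expected 0.85 × 36 = 30.6. The away team offers 30.6 and keeps 240 − 30.6 = 209.4.
Round 1 (the home team proposes): rejecting gives the away team an expected 0.85 × 209.4 = 177.99; the home team offers that and keeps 62.01.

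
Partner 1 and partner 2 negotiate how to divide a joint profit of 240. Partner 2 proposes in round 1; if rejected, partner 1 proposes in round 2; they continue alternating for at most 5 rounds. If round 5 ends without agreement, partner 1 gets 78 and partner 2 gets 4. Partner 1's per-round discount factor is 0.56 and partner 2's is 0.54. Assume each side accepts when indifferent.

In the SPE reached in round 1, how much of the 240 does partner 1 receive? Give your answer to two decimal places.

87.65

Round 5 (partner 2 proposes): partner 1 gets 78 if talks fail, so partner 2 offers 78 and keeps 162.
Round 4 (partner 1 proposes): partner 2 can get 162 next round, worth 0.54 × 162 = 87.48 now, so partner 1 offers 87.48, keeping 152.52.
Round 3 (partner 2 proposes): partner 1 can get 152.52 next round, worth 0.56 × 152.52 = 85.4112 now; partner 2 offers that and keeps 154.5888.
Round 2 (partner 1 proposes): partner 2 can get 154.5888 next round, worth 0.54 × 154.5888 = 83.477952 now, so partner 1 offers 83.477952, keeping 156.522048.
Round 1 (partner 2 proposes): partner 1 can get 156.522048 next round, worth 0.56 × 156.522048 = 87.65234688 now. Partner 2 offers 87.65234688 and keeps 240 − 87.65234688 = 152.34765312.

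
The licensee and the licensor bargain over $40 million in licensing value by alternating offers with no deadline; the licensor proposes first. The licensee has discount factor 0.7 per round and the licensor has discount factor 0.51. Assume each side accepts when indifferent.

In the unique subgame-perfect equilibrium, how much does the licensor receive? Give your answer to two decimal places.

In a stationary SPE each proposer offers the other exactly their discounted continuation value.
If the licensor keeps x when proposing and the licensee keeps y when proposing, then x = 40 − 0.7y and y = 40 − 0.51x.
Solving: x = 40(1 − 0.7) / (1 − 0.51·0.7) = 12 / 0.643 ≈ 18.6625.
The licensee gets 40 − 18.6625 ≈ 21.3375.

18.66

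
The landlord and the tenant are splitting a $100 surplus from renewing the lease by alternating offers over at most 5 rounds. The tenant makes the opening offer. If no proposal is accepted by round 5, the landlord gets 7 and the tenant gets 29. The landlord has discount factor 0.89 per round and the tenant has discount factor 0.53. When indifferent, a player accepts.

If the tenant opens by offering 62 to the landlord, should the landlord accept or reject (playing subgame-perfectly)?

Reject

Round 5 (the tenant proposes): the landlord gets 7 if talks fail, so the tenant offers 7 and keeps 93.
Round 4 (the landlord proposes): the tenant can get 93 next round, worth 0.53 × 93 = 49.29 now; the landlord offers that and keeps 50.71.
Round 3 (the tenant proposes): the landlord can get 50.71 next round, worth 0.89 × 50.71 = 45.1319 now. The tenant offers 45.1319 and keeps 100 − 45.1319 = 54.8681.
Round 2 (the landlord proposes): the tenant can get 54.8681 next round, worth 0.53 × 54.8681 = 29.080093 now, so the landlord offers 29.080093, keeping 70.919907.
So by rejecting in round 1, the landlord gets 70.919907 next round, worth 0.89 × 70.919907 = 63.11871723 now.
Offer 62 < 63.11871723, so the landlord rejects.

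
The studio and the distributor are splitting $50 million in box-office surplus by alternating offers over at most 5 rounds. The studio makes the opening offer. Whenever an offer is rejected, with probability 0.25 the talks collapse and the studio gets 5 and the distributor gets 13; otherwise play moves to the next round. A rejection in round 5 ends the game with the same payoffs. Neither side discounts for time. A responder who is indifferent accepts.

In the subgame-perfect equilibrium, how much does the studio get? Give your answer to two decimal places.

Round 5 (the studio proposes): the distributor gets 13 if talks fail, so the studio offers 13 and keeps 37.
Round 4 (the distributor proposes): rejecting gives the studio an expected 0.75 × 37 + 0.25 × 5 = 29. The distributor offers 29 and keeps 50 − 29 = 21.
Round 3 (the studio proposes): rejecting gives the distributor an expected 0.75 × 21 + 0.25 × 13 = 19, so the studio offers 19, keeping 31.
Round 2 (the distributor proposes): rejecting gives the studio an expected 0.75 × 31 + 0.25 × 5 = 24.5, so the distributor offers 24.5, keeping 25.5.
Round 1 (the studio proposes): rejecting gives the distributor an expected 0.75 × 25.5 + 0.25 × 13 = 22.375; the studio offers that and keeps 27.625.

27.63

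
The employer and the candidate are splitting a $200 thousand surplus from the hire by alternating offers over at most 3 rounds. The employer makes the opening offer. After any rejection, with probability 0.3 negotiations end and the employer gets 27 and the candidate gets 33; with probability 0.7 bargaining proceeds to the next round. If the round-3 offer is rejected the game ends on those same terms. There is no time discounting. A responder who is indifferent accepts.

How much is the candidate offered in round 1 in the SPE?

By backward induction:
Round 3 (the employer proposes): the candidate gets 33 if talks fail, so the employer offers 33 and keeps 167.
Round 2 (the candidate proposes): rejecting gives the employer an expected 0.7 × 167 + 0.3 × 27 = 125, so the candidate offers 125, keeping 75.
Round 1 (the employer proposes): rejecting gives the candidate an expected 0.7 × 75 + 0.3 × 33 = 62.4. The employer offers 62.4 and keeps 200 − 62.4 = 137.6.

62.4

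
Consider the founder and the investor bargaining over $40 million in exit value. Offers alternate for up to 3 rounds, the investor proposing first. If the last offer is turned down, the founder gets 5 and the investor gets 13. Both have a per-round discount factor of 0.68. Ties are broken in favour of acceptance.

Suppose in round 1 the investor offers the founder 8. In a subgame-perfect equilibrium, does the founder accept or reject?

Reject

Round 3 (the investor proposes): the founder gets 5 if talks fail, so the investor offers 5 and keeps 35.
Round 2 (the founder proposes): the investor can get 35 next round, worth 0.68 × 35 = 23.8 now; the founder offers that and keeps 16.2.
So by rejecting in round 1, the founder gets 16.2 next round, worth 0.68 × 16.2 = 11.016 now.
Offer 8 < 11.016, so the founder rejects.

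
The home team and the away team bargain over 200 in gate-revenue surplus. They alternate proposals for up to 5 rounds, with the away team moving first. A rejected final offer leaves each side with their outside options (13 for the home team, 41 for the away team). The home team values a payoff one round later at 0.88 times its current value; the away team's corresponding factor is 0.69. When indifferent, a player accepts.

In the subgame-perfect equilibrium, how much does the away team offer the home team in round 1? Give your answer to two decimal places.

Round 5 (the away team proposes): the home team gets 13 if talks fail, so the away team offers 13 and keeps 187.
Round 4 (the home team proposes): the away team can get 187 next round, worth 0.69 × 187 = 129.03 now; the home team offers that and keeps 70.97.
Round 3 (the away team proposes): the home team can get 70.97 next round, worth 0.88 × 70.97 = 62.4536 now; the away team offers that and keeps 137.5464.
Round 2 (the home team proposes): the away team can get 137.5464 next round, worth 0.69 × 137.5464 = 94.907016 now; the home team offers that and keeps 105.092984.
Round 1 (the away team proposes): the home team can get 105.092984 next round, worth 0.88 × 105.092984 = 92.48182592 now. The away team offers 92.48182592 and keeps 200 − 92.48182592 = 107.51817408.

92.48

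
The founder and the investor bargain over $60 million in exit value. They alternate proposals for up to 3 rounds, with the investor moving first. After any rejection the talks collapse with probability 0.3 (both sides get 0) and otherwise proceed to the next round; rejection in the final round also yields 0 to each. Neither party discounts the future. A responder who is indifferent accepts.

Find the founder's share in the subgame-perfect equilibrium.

By backward induction:
Round 3 (the investor proposes): the founder will accept anything ≥ 0, so the investor offers 0 and keeps 60.
Round 2 (the founder proposes): rejecting gives the investor an expected 0.7 × 60 = 42; the founder offers that and keeps 18.
Round 1 (the investor proposes): rejecting gives the founder an expected 0.7 × 18 = 12.6. The investor offers 12.6 and keeps 60 − 12.6 = 47.4.

12.6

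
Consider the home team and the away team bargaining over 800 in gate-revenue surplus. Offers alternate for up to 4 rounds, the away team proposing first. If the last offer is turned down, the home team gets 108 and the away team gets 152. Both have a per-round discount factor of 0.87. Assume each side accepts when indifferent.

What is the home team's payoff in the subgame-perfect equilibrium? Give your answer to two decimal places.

Round 4 (the home team proposes): the away team gets 152 if talks fail, so the home team offers 152 and keeps 648.
Round 3 (the away team proposes): the home team can get 648 next round, worth 0.87 × 648 = 563.76 now, so the away team offers 563.76, keeping 236.24.
Round 2 (the home team proposes): the away team can get 236.24 next round, worth 0.87 × 236.24 = 205.5288 now; the home team offers that and keeps 594.4712.
Round 1 (the away team proposes): the home team can get 594.4712 next round, worth 0.87 × 594.4712 = 517.189944 now; the away team offers that and keeps 282.810056.

517.19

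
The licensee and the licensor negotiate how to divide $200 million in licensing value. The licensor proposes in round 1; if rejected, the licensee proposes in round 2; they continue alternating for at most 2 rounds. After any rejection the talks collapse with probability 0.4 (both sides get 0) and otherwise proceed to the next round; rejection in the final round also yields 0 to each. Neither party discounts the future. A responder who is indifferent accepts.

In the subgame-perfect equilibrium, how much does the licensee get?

By backward induction:
Round 2 (the licensee proposes): rejection yields 0 for the licensor; the licensee offers 0 and keeps 200.
Round 1 (the licensor proposes): rejecting gives the licensee an expected 0.6 × 200 = 120, so the licensor offers 120, keeping 80.

120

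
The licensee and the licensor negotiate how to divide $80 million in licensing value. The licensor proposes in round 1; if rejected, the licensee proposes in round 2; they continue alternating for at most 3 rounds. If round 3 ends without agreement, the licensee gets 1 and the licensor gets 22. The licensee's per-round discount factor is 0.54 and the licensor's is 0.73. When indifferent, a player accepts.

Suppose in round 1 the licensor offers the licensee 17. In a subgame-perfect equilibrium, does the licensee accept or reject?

Accept

Round 3 (the licensor proposes): the licensee gets 1 if talks fail, so the licensor offers 1 and keeps 79.
Round 2 (the licensee proposes): the licensor can get 79 next round, worth 0.73 × 79 = 57.67 now; the licensee offers that and keeps 22.33.
So by rejecting in round 1, the licensee gets 22.33 next round, worth 0.54 × 22.33 = 12.0582 now.
Offer 17 ≥ 12.0582, so the licensee accepts.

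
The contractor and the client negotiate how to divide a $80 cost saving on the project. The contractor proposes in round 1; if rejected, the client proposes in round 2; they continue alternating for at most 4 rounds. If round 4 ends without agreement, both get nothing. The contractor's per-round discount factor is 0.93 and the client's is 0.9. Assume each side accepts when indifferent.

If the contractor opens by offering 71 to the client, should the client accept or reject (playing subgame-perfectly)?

Round 4 (the client proposes): the contractor will accept anything ≥ 0, so the client offers 0 and keeps 80.
Round 3 (the contractor proposes): the client can get 80 next round, worth 0.9 × 80 = 72 now, so the contractor offers 72, keeping 8.
Round 2 (the client proposes): the contractor can get 8 next round, worth 0.93 × 8 = 7.44 now, so the client offers 7.44, keeping 72.56.
So by rejecting in round 1, the client gets 72.56 next round, worth 0.9 × 72.56 = 65.304 now.
Offer 71 ≥ 65.304, so the client accepts.

Accept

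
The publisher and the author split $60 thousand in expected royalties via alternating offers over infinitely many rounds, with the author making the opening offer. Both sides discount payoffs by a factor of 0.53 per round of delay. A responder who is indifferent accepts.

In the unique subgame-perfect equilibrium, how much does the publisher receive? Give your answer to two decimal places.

20.78

In a stationary SPE each proposer offers the other exactly their discounted continuation value.
If the author keeps x when proposing and the publisher keeps y when proposing, then x = 60 − 0.53y and y = 60 − 0.53x.
Solving: x = 60(1 − 0.53) / (1 − 0.53·0.53) = 28.2 / 0.7191 ≈ 39.2157.
The publisher gets 60 − 39.2157 ≈ 20.7843.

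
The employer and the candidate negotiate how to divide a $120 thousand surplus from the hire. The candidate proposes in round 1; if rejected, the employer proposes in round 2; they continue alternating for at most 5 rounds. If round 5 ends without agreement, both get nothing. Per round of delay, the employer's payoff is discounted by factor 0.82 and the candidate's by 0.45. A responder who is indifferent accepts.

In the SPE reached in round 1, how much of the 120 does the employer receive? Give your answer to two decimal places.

Round 5 (the candidate proposes): the employer will accept anything ≥ 0, so the candidate offers 0 and keeps 120.
Round 4 (the employer proposes): the candidate can get 120 next round, worth 0.45 × 120 = 54 now, so the employer offers 54, keeping 66.
Round 3 (the candidate proposes): the employer can get 66 next round, worth 0.82 × 66 = 54.12 now, so the candidate offers 54.12, keeping 65.88.
Round 2 (the employer proposes): the candidate can get 65.88 next round, worth 0.45 × 65.88 = 29.646 now, so the employer offers 29.646, keeping 90.354.
Round 1 (the candidate proposes): the employer can get 90.354 next round, worth 0.82 × 90.354 = 74.09028 now, so the candidate offers 74.09028, keeping 45.90972.

74.09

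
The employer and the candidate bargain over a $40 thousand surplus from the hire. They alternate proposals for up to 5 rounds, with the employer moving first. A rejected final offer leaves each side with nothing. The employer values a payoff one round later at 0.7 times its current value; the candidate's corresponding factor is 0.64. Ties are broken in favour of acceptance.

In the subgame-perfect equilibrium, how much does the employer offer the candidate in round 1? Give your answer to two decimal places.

11.12

Round 5 (the employer proposes): rejection yields 0 for the candidate; the employer offers 0 and keeps 40.
Round 4 (the candidate proposes): the employer can get 40 next round, worth 0.7 × 40 = 28 now, so the candidate offers 28, keeping 12.
Round 3 (the employer proposes): the candidate can get 12 next round, worth 0.64 × 12 = 7.68 now, so the employer offers 7.68, keeping 32.32.
Round 2 (the candidate proposes): the employer can get 32.32 next round, worth 0.7 × 32.32 = 22.624 now, so the candidate offers 22.624, keeping 17.376.
Round 1 (the employer proposes): the candidate can get 17.376 next round, worth 0.64 × 17.376 = 11.12064 now; the employer offers that and keeps 28.87936.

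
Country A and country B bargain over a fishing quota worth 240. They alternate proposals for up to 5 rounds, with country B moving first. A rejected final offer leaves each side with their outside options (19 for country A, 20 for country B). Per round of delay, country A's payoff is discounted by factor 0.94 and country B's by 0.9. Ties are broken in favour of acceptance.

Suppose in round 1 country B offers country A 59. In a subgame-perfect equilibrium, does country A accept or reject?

Work out country A's continuation value if the offer is rejected.
Round 5 (country B proposes): country A gets 19 if talks fail, so country B offers 19 and keeps 221.
Round 4 (country A proposes): country B can get 221 next round, worth 0.9 × 221 = 198.9 now; country A offers that and keeps 41.1.
Round 3 (country B proposes): country A can get 41.1 next round, worth 0.94 × 41.1 = 38.634 now, so country B offers 38.634, keeping 201.366.
Round 2 (country A proposes): country B can get 201.366 next round, worth 0.9 × 201.366 = 181.2294 now. Country A offers 181.2294 and keeps 240 − 181.2294 = 58.7706.
So by rejecting in round 1, country A gets 58.7706 next round, worth 0.94 × 58.7706 = 55.244364 now.
Offer 59 ≥ 55.244364, so country A accepts.

Accept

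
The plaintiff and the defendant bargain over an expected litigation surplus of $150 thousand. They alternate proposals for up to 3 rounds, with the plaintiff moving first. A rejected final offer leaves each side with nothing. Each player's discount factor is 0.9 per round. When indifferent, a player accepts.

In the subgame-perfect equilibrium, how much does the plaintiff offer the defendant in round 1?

13.5

Round 3 (the plaintiff proposes): rejection yields 0 for the defendant; the plaintiff offers 0 and keeps 150.
Round 2 (the defendant proposes): the plaintiff can get 150 next round, worth 0.9 × 150 = 135 now; the defendant offers that and keeps 15.
Round 1 (the plaintiff proposes): the defendant can get 15 next round, worth 0.9 × 15 = 13.5 now; the plaintiff offers that and keeps 136.5.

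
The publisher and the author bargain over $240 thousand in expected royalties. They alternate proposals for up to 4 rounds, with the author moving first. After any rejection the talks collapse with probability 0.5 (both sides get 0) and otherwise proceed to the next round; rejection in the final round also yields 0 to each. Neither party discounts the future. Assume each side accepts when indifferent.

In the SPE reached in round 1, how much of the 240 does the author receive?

150

By backward induction:
Round 4 (the publisher proposes): the author will accept anything ≥ 0, so the publisher offers 0 and keeps 240.
Round 3 (the author proposes): rejecting gives the publisher an expected 0.5 × 240 = 120, so the author offers 120, keeping 120.
Round 2 (the publisher proposes): rejecting gives the author an expected 0.5 × 120 = 60. The publisher offers 60 and keeps 240 − 60 = 180.
Round 1 (the author proposes): rejecting gives the publisher an expected 0.5 × 180 = 90; the author offers that and keeps 150.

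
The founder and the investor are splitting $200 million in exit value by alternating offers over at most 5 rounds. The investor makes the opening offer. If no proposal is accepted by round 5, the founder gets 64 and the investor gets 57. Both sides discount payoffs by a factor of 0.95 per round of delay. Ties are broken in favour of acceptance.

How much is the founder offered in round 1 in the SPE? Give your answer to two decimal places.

Round 5 (the investor proposes): the founder gets 64 if talks fail, so the investor offers 64 and keeps 136.
Round 4 (the founder proposes): the investor can get 136 next round, worth 0.95 × 136 = 129.2 now, so the founder offers 129.2, keeping 70.8.
Round 3 (the investor proposes): the founder can get 70.8 next round, worth 0.95 × 70.8 = 67.26 now, so the investor offers 67.26, keeping 132.74.
Round 2 (the founder proposes): the investor can get 132.74 next round, worth 0.95 × 132.74 = 126.103 now, so the founder offers 126.103, keeping 73.897.
Round 1 (the investor proposes): the founder can get 73.897 next round, worth 0.95 × 73.897 = 70.20215 now, so the investor offers 70.20215, keeping 129.79785.

70.20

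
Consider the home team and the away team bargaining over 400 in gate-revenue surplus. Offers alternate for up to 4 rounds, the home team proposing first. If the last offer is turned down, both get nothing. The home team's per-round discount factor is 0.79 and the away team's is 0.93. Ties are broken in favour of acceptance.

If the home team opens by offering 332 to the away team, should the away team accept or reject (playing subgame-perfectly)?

Round 4 (the away team proposes): rejection yields 0 for the home team; the away team offers 0 and keeps 400.
Round 3 (the home team proposes): the away team can get 400 next round, worth 0.93 × 400 = 372 now, so the home team offers 372, keeping 28.
Round 2 (the away team proposes): the home team can get 28 next round, worth 0.79 × 28 = 22.12 now. The away team offers 22.12 and keeps 400 − 22.12 = 377.88.
So by rejecting in round 1, the away team gets 377.88 next round, worth 0.93 × 377.88 = 351.4284 now.
Offer 332 < 351.4284, so the away team rejects.

Reject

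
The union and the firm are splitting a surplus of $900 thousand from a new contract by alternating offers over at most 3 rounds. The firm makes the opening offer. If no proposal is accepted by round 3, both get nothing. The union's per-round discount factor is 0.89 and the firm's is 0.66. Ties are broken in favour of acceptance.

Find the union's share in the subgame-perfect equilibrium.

272.34

By backward induction:
Round 3 (the firm proposes): the union will accept anything ≥ 0, so the firm offers 0 and keeps 900.
Round 2 (the union proposes): the firm can get 900 next round, worth 0.66 × 900 = 594 now, so the union offers 594, keeping 306.
Round 1 (the firm proposes): the union can get 306 next round, worth 0.89 × 306 = 272.34 now; the firm offers that and keeps 627.66.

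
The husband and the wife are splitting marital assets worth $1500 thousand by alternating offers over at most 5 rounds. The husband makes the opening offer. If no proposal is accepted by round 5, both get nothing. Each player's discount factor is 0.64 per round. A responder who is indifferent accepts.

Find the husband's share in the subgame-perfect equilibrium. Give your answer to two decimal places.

1012.84

Work backward from the last round.
Round 5 (the husband proposes): the wife will accept anything ≥ 0, so the husband offers 0 and keeps 1500.
Round 4 (the wife proposes): the husband can get 1500 next round, worth 0.64 × 1500 = 960 now. The wife offers 960 and keeps 1500 − 960 = 540.
Round 3 (the husband proposes): the wife can get 540 next round, worth 0.64 × 540 = 345.6 now. The husband offers 345.6 and keeps 1500 − 345.6 = 1154.4.
Round 2 (the wife proposes): the husband can get 1154.4 next round, worth 0.64 × 1154.4 = 738.816 now. The wife offers 738.816 and keeps 1500 − 738.816 = 761.184.
Round 1 (the husband proposes): the wife can get 761.184 next round, worth 0.64 × 761.184 = 487.15776 now. The husband offers 487.15776 and keeps 1500 − 487.15776 = 1012.84224.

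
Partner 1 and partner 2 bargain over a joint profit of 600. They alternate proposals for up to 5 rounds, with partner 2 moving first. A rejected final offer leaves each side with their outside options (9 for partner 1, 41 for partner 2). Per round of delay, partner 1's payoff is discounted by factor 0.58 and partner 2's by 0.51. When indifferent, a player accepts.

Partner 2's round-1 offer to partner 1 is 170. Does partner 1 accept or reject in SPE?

Reject

Work out partner 1's continuation value if the offer is rejected.
Round 5 (partner 2 proposes): partner 1 gets 9 if talks fail, so partner 2 offers 9 and keeps 591.
Round 4 (partner 1 proposes): partner 2 can get 591 next round, worth 0.51 × 591 = 301.41 now, so partner 1 offers 301.41, keeping 298.59.
Round 3 (partner 2 proposes): partner 1 can get 298.59 next round, worth 0.58 × 298.59 = 173.1822 now. Partner 2 offers 173.1822 and keeps 600 − 173.1822 = 426.8178.
Round 2 (partner 1 proposes): partner 2 can get 426.8178 next round, worth 0.51 × 426.8178 = 217.677078 now; partner 1 offers that and keeps 382.322922.
So by rejecting in round 1, partner 1 gets 382.322922 next round, worth 0.58 × 382.322922 = 221.74729476 now.
Offer 170 < 221.74729476, so partner 1 rejects.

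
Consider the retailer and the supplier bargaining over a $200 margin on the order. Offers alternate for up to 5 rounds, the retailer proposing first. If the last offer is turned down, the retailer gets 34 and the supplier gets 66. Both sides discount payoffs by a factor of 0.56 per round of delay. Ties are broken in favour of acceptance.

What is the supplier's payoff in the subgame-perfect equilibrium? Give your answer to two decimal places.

Work backward from the last round.
Round 5 (the retailer proposes): the supplier gets 66 if talks fail, so the retailer offers 66 and keeps 134.
Round 4 (the supplier proposes): the retailer can get 134 next round, worth 0.56 × 134 = 75.04 now; the supplier offers that and keeps 124.96.
Round 3 (the retailer proposes): the supplier can get 124.96 next round, worth 0.56 × 124.96 = 69.9776 now; the retailer offers that and keeps 130.0224.
Round 2 (the supplier proposes): the retailer can get 130.0224 next round, worth 0.56 × 130.0224 = 72.812544 now; the supplier offers that and keeps 127.187456.
Round 1 (the retailer proposes): the supplier can get 127.187456 next round, worth 0.56 × 127.187456 = 71.22497536 now; the retailer offers that and keeps 128.77502464.

71.22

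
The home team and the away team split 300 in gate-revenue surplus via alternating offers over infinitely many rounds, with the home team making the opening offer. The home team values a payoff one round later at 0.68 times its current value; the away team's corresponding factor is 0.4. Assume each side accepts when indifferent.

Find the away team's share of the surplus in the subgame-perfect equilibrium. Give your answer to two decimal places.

52.75

Let x be the home team's share when the home team proposes and y be the away team's share when the away team proposes.
The away team accepts iff offered ≥ 0.4·y, so x = 300 − 0.4y. Symmetrically y = 300 − 0.68x.
Substituting: x = 300 − 0.4(300 − 0.68x), giving x(1 − 0.68·0.4) = 300(1 − 0.4).
So x = 300 × 0.6 / 0.728 ≈ 247.2527, and the away team receives 300 − x ≈ 52.7473.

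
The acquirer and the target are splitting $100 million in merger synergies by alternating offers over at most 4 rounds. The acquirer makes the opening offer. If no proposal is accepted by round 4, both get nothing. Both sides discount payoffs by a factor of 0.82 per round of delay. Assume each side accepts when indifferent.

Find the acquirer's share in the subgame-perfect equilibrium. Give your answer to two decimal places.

Round 4 (the target proposes): the acquirer will accept anything ≥ 0, so the target offers 0 and keeps 100.
Round 3 (the acquirer proposes): the target can get 100 next round, worth 0.82 × 100 = 82 now, so the acquirer offers 82, keeping 18.
Round 2 (the target proposes): the acquirer can get 18 next round, worth 0.82 × 18 = 14.76 now; the target offers that and keeps 85.24.
Round 1 (the acquirer proposes): the target can get 85.24 next round, worth 0.82 × 85.24 = 69.8968 now. The acquirer offers 69.8968 and keeps 100 − 69.8968 = 30.1032.

30.10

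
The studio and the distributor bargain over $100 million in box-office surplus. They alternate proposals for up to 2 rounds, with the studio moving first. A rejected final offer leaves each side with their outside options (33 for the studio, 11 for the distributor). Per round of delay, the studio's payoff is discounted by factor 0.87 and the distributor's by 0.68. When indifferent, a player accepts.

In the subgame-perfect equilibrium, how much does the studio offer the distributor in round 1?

Round 2 (the distributor proposes): the studio gets 33 if talks fail, so the distributor offers 33 and keeps 67.
Round 1 (the studio proposes): the distributor can get 67 next round, worth 0.68 × 67 = 45.56 now. The studio offers 45.56 and keeps 100 − 45.56 = 54.44.

45.56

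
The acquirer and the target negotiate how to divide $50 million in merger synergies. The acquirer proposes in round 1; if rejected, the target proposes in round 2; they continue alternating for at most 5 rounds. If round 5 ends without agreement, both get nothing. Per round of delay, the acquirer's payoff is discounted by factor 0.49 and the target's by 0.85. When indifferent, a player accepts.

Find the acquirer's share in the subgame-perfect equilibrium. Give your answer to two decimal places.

Round 5 (the acquirer proposes): rejection yields 0 for the target; the acquirer offers 0 and keeps 50.
Round 4 (the target proposes): the acquirer can get 50 next round, worth 0.49 × 50 = 24.5 now; the target offers that and keeps 25.5.
Round 3 (the acquirer proposes): the target can get 25.5 next round, worth 0.85 × 25.5 = 21.675 now; the acquirer offers that and keeps 28.325.
Round 2 (the target proposes): the acquirer can get 28.325 next round, worth 0.49 × 28.325 = 13.87925 now. The target offers 13.87925 and keeps 50 − 13.87925 = 36.12075.
Round 1 (the acquirer proposes): the target can get 36.12075 next round, worth 0.85 × 36.12075 = 30.7026375 now. The acquirer offers 30.7026375 and keeps 50 − 30.7026375 = 19.2973625.

19.30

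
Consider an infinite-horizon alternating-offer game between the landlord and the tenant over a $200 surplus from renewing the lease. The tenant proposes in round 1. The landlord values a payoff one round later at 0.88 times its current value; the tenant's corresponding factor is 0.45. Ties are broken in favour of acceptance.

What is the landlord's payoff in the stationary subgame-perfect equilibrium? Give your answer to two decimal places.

160.26

In a stationary SPE each proposer offers the other exactly their discounted continuation value.
If the tenant keeps x when proposing and the landlord keeps y when proposing, then x = 200 − 0.88y and y = 200 − 0.45x.
Solving: x = 200(1 − 0.88) / (1 − 0.45·0.88) = 24 / 0.604 ≈ 39.7351.
The landlord gets 200 − 39.7351 ≈ 160.2649.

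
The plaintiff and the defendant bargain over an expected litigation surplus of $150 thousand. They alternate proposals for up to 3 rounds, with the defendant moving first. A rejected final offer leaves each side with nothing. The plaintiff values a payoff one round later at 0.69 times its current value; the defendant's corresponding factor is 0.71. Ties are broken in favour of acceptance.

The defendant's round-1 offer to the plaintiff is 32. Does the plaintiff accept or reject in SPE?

Round 3 (the defendant proposes): rejection yields 0 for the plaintiff; the defendant offers 0 and keeps 150.
Round 2 (the plaintiff proposes): the defendant can get 150 next round, worth 0.71 × 150 = 106.5 now. The plaintiff offers 106.5 and keeps 150 − 106.5 = 43.5.
So by rejecting in round 1, the plaintiff gets 43.5 next round, worth 0.69 × 43.5 = 30.015 now.
Offer 32 ≥ 30.015, so the plaintiff accepts.

Accept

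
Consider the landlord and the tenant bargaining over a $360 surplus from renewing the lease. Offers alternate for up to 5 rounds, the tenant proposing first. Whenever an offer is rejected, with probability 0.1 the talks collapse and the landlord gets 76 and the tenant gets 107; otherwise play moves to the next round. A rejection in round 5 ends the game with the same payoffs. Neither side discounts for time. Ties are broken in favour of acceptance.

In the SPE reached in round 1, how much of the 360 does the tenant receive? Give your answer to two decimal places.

255.17

Round 5 (the tenant proposes): the landlord gets 76 if talks fail, so the tenant offers 76 and keeps 284.
Round 4 (the landlord proposes): rejecting gives the tenant an expected 0.9 × 284 + 0.1 × 107 = 266.3, so the landlord offers 266.3, keeping 93.7.
Round 3 (the tenant proposes): rejecting gives the landlord an expected 0.9 × 93.7 + 0.1 × 76 = 91.93. The tenant offers 91.93 and keeps 360 − 91.93 = 268.07.
Round 2 (the landlord proposes): rejecting gives the tenant an expected 0.9 × 268.07 + 0.1 × 107 = 251.963. The landlord offers 251.963 and keeps 360 − 251.963 = 108.037.
Round 1 (the tenant proposes): rejecting gives the landlord an expected 0.9 × 108.037 + 0.1 × 76 = 104.8333; the tenant offers that and keeps 255.1667.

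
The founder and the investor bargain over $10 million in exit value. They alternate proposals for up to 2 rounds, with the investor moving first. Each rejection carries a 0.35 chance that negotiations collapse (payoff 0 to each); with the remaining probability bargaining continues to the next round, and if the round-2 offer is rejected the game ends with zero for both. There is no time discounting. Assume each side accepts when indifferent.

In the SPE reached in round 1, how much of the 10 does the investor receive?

3.5

Round 2 (the founder proposes): the investor will accept anything ≥ 0, so the founder offers 0 and keeps 10.
Round 1 (the investor proposes): rejecting gives the founder an expected 0.65 × 10 = 6.5. The investor offers 6.5 and keeps 10 − 6.5 = 3.5.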